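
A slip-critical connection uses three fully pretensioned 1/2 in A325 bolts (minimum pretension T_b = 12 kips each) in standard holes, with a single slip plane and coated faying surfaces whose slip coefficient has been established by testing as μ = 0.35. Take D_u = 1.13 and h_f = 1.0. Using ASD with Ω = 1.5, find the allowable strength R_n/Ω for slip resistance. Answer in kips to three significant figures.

9.49 kips

R_n = μ · D_u · h_f · T_b · n_s · n_b = 0.35 × 1.13 × 1.0 × 12 × 1 × 3 = 14.24 kips.
Allowable strength R_n/Ω = 14.24 / 1.5 = 9.49 kips.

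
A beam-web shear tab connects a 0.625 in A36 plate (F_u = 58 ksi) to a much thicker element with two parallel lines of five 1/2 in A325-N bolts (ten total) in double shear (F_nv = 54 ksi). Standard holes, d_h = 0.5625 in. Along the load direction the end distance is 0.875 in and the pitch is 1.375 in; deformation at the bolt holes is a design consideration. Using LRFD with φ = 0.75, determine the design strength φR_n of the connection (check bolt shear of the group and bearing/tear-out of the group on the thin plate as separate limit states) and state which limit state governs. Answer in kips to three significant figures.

Bolt shear: A_b = π·0.5²/4 = 0.1963 in²; R_n = 54 × 0.1963 × 10 × 2 = 212.1 kips → 0.75 × 212.1 = 159 kips.
Bearing (1.2 l_c t F_u ≤ 2.4 d t F_u): upper limit = 2.4·0.5·0.625·58 = 43.5 kips.
  Edge l_c = 0.875 − 0.5625/2 = 0.5938 → r_n = 25.83 kips; interior l_c = 1.375 − 0.5625 = 0.8125 → r_n = 35.34 kips.
  R_n,bearing = 2·25.83 + 8·35.34 = 334.4 kips → 0.75 × 334.4 = 251 kips.
Bolt shear governs: 159 kips.

159 kips (bolt shear governs)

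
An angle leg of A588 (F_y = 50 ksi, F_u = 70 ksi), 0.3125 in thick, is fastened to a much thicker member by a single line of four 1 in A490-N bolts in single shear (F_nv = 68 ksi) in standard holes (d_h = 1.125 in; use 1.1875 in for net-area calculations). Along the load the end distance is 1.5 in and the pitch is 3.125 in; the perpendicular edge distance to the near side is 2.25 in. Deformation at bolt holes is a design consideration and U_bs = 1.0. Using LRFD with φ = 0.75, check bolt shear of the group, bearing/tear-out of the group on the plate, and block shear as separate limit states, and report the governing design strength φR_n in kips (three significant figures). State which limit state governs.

Bolt shear: A_b = π·1²/4 = 0.7854 in²; R_n = 68 × 0.7854 × 4 × 1 = 213.6 kips → 0.75 × 213.6 = 160 kips.
Bearing: edge l_c = 0.9375, r_n = 24.61 kips; interior l_c = 2, r_n = 52.5 kips; R_n = 24.61 + 3·52.5 = 182.1 kips → 137 kips.
Block shear: A_gv = 3.398, A_nv = 2.1, A_nt = 0.5176 in²; R_n = min(0.6F_uA_nv, 0.6F_yA_gv) + U_bs·F_u·A_nt = 124.4 kips → 93.3 kips.
Block shear governs: 93.3 kips.

93.3 kips (block shear governs)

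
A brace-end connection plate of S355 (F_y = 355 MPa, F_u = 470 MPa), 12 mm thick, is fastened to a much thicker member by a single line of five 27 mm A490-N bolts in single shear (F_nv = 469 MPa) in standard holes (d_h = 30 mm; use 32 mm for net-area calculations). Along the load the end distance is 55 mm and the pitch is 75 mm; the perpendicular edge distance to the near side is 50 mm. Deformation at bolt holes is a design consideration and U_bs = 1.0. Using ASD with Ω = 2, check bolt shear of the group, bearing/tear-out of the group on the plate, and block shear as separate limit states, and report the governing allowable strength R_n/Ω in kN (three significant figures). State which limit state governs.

453 kN (block shear governs)

Bolt shear: A_b = π·27²/4 = 572.6 mm²; R_n = 469 × 572.6 × 5 × 1 / 1000 = 1343 kN → 1343 / 2 = 671 kN.
Bearing: edge l_c = 40, r_n = 270.7 kN; interior l_c = 45, r_n = 304.6 kN; R_n = 270.7 + 4·304.6 = 1489 kN → 744 kN.
Block shear: A_gv = 4260, A_nv = 2532, A_nt = 408 mm²; R_n = min(0.6F_uA_nv, 0.6F_yA_gv) + U_bs·F_u·A_nt = 905.8 kN → 453 kN.
Block shear governs: 453 kN.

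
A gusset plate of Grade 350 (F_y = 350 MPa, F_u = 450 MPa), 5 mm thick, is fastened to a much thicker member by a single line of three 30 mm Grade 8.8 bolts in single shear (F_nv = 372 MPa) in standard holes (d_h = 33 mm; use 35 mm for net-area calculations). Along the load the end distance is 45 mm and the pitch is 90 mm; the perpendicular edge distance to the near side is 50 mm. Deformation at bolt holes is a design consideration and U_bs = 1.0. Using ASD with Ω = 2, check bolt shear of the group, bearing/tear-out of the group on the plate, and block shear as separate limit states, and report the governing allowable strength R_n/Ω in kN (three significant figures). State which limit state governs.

129 kN (block shear governs)

Bolt shear: A_b = π·30²/4 = 706.9 mm²; R_n = 372 × 706.9 × 3 × 1 / 1000 = 788.9 kN → 788.9 / 2 = 394 kN.
Bearing: edge l_c = 28.5, r_n = 76.95 kN; interior l_c = 57, r_n = 153.9 kN; R_n = 76.95 + 2·153.9 = 384.7 kN → 192 kN.
Block shear: A_gv = 1125, A_nv = 687.5, A_nt = 162.5 mm²; R_n = min(0.6F_uA_nv, 0.6F_yA_gv) + U_bs·F_u·A_nt = 258.8 kN → 129 kN.
Block shear governs: 129 kN.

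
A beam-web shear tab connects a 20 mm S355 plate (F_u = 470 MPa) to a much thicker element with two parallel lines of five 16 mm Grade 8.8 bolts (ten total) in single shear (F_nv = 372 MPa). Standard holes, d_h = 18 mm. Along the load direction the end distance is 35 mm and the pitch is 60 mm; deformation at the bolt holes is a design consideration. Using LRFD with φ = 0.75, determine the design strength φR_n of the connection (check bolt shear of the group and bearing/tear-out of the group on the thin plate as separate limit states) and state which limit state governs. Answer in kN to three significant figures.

561 kN (bolt shear governs)

Bolt shear: A_b = π·16²/4 = 201.1 mm²; R_n = 372 × 201.1 × 10 × 1 / 1000 = 748 kN → 0.75 × 748 = 561 kN.
Bearing (1.2 l_c t F_u ≤ 2.4 d t F_u): upper limit = 2.4·16·20·470 / 1000 = 361 kN.
  Edge l_c = 35 − 18/2 = 26 → r_n = 293.3 kN; interior l_c = 60 − 18 = 42 → r_n = 361 kN.
  R_n,bearing = 2·293.3 + 8·361 = 3474 kN → 0.75 × 3474 = 2610 kN.
Bolt shear governs: 561 kN.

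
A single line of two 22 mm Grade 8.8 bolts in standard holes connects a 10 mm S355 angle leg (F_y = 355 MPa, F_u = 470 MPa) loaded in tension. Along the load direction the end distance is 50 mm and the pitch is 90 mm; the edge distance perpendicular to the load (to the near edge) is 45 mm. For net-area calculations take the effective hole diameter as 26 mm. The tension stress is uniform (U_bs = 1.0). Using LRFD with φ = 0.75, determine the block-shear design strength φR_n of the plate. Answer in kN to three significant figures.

Shear plane L_v = 50 + 1·90 = 140 mm; A_gv = 140 × 10 = 1400 mm².
A_nv = (140 − 1.5·26) × 10 = 1010 mm².
A_nt = (45 − 0.5·26) × 10 = 320 mm².
0.6 F_u A_nv = 284.8 kN; 0.6 F_y A_gv = 298.2 kN → shear rupture governs the shear term.
R_n = 284.8 + 1.0 × 470 × 320 / 1000 = 435.2 kN.
Design strength φR_n = 0.75 × 435.2 = 326 kN.

326 kN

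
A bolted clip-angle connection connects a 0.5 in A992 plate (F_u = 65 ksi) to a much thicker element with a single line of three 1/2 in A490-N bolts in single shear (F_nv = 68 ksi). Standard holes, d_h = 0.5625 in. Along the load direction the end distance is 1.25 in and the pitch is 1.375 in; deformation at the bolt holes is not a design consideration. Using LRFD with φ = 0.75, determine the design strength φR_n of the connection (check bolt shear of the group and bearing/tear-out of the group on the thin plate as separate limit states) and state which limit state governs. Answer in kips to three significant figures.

30 kips (bolt shear governs)

Bolt shear: A_b = π·0.5²/4 = 0.1963 in²; R_n = 68 × 0.1963 × 3 × 1 = 40.06 kips → 0.75 × 40.06 = 30 kips.
Bearing (1.5 l_c t F_u ≤ 3.0 d t F_u): upper limit = 3.0·0.5·0.5·65 = 48.75 kips.
  Edge l_c = 1.25 − 0.5625/2 = 0.9688 → r_n = 47.23 kips; interior l_c = 1.375 − 0.5625 = 0.8125 → r_n = 39.61 kips.
  R_n,bearing = 1·47.23 + 2·39.61 = 126.4 kips → 0.75 × 126.4 = 94.8 kips.
Bolt shear governs: 30 kips.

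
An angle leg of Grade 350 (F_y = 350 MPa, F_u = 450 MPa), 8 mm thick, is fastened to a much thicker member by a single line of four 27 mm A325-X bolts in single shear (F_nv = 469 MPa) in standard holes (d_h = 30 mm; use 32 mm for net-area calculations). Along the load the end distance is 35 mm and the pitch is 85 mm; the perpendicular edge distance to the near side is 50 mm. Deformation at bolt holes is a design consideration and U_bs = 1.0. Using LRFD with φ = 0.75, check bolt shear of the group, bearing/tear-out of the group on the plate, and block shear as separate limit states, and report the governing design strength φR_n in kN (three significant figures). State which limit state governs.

Bolt shear: A_b = π·27²/4 = 572.6 mm²; R_n = 469 × 572.6 × 4 × 1 / 1000 = 1074 kN → 0.75 × 1074 = 806 kN.
Bearing: edge l_c = 20, r_n = 86.4 kN; interior l_c = 55, r_n = 233.3 kN; R_n = 86.4 + 3·233.3 = 786.2 kN → 590 kN.
Block shear: A_gv = 2320, A_nv = 1424, A_nt = 272 mm²; R_n = min(0.6F_uA_nv, 0.6F_yA_gv) + U_bs·F_u·A_nt = 506.9 kN → 380 kN.
Block shear governs: 380 kN.

380 kN (block shear governs)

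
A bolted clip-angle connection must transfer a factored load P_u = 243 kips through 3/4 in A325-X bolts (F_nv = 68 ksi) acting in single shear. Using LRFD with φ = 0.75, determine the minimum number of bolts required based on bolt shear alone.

A_b = π·0.75²/4 = 0.4418 in².
Per-bolt design strength φR_n = 0.75 × 68 × 0.4418 × 1 = 22.53 kips.
n ≥ 243 / 22.53 = 10.79 → use 11 bolts.

11 bolts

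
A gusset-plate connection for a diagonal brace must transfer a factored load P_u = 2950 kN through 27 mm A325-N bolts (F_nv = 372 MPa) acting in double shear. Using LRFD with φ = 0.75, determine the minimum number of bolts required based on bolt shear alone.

10 bolts

A_b = π·27²/4 = 572.6 mm².
Per-bolt design strength φR_n = 0.75 × 372 × 572.6 × 2 / 1000 = 319.5 kN.
n ≥ 2950 / 319.5 = 9.234 → use 10 bolts.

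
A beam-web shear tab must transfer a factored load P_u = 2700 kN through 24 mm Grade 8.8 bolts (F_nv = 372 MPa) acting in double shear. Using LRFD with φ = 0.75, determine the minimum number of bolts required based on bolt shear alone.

A_b = π·24²/4 = 452.4 mm².
Per-bolt design strength φR_n = 0.75 × 372 × 452.4 × 2 / 1000 = 252.4 kN.
n ≥ 2700 / 252.4 = 10.7 → use 11 bolts.

11 bolts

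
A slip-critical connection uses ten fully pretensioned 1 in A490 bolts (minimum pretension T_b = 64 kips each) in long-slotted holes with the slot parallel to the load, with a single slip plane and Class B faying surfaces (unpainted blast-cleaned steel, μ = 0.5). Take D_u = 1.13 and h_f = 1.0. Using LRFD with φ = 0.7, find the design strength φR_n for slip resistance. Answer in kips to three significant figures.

R_n = μ · D_u · h_f · T_b · n_s · n_b = 0.5 × 1.13 × 1.0 × 64 × 1 × 10 = 361.6 kips.
Design strength φR_n = 0.7 × 361.6 = 253 kips.

253 kips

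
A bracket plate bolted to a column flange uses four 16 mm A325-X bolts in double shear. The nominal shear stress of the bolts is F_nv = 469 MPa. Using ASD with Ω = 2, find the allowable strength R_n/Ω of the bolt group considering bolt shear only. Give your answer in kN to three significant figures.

A_b = π × 16² / 4 = 201.1 mm².
R_n = F_nv · A_b · n · n_s = 469 × 201.1 × 4 × 2 / 1000 = 754.4 kN.
Allowable strength R_n/Ω = 754.4 / 2 = 377 kN.

377 kN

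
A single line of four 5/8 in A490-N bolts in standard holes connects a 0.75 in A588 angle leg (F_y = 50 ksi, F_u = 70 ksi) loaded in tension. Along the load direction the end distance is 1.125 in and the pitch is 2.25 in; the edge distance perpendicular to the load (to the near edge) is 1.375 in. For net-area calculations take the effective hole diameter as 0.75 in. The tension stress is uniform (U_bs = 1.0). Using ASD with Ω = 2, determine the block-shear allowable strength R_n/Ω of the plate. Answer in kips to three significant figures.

109 kips

Shear plane L_v = 1.125 + 3·2.25 = 7.875 in; A_gv = 7.875 × 0.75 = 5.906 in².
A_nv = (7.875 − 3.5·0.75) × 0.75 = 3.938 in².
A_nt = (1.375 − 0.5·0.75) × 0.75 = 0.75 in².
0.6 F_u A_nv = 165.4 kips; 0.6 F_y A_gv = 177.2 kips → shear rupture governs the shear term.
R_n = 165.4 + 1.0 × 70 × 0.75 = 217.9 kips.
Allowable strength R_n/Ω = 217.9 / 2 = 109 kips.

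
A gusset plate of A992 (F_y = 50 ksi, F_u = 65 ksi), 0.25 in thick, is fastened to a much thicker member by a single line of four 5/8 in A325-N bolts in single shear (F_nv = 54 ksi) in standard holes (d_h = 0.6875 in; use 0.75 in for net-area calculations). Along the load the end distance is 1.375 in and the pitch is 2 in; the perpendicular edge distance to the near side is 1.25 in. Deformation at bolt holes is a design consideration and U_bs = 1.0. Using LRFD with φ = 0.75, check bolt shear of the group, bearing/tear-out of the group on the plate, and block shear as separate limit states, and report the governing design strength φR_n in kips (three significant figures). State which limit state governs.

Bolt shear: A_b = π·0.625²/4 = 0.3068 in²; R_n = 54 × 0.3068 × 4 × 1 = 66.27 kips → 0.75 × 66.27 = 49.7 kips.
Bearing: edge l_c = 1.031, r_n = 20.11 kips; interior l_c = 1.312, r_n = 24.38 kips; R_n = 20.11 + 3·24.38 = 93.23 kips → 69.9 kips.
Block shear: A_gv = 1.844, A_nv = 1.188, A_nt = 0.2188 in²; R_n = min(0.6F_uA_nv, 0.6F_yA_gv) + U_bs·F_u·A_nt = 60.53 kips → 45.4 kips.
Block shear governs: 45.4 kips.

45.4 kips (block shear governs)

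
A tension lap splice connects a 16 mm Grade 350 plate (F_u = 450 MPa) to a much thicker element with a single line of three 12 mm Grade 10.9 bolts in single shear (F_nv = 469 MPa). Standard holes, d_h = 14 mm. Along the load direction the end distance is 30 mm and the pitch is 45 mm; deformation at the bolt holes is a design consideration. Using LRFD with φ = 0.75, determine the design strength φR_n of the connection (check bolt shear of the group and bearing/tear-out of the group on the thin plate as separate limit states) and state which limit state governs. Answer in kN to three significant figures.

119 kN (bolt shear governs)

Bolt shear: A_b = π·12²/4 = 113.1 mm²; R_n = 469 × 113.1 × 3 × 1 / 1000 = 159.1 kN → 0.75 × 159.1 = 119 kN.
Bearing (1.2 l_c t F_u ≤ 2.4 d t F_u): upper limit = 2.4·12·16·450 / 1000 = 207.4 kN.
  Edge l_c = 30 − 14/2 = 23 → r_n = 198.7 kN; interior l_c = 45 − 14 = 31 → r_n = 207.4 kN.
  R_n,bearing = 1·198.7 + 2·207.4 = 613.4 kN → 0.75 × 613.4 = 460 kN.
Bolt shear governs: 119 kN.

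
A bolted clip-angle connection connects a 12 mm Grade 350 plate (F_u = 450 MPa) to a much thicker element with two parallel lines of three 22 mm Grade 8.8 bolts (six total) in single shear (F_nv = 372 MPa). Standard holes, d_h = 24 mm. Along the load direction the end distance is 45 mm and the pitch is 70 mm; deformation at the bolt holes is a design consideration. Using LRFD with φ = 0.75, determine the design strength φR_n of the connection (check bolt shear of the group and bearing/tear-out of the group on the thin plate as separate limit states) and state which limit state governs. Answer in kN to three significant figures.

636 kN (bolt shear governs)

Bolt shear: A_b = π·22²/4 = 380.1 mm²; R_n = 372 × 380.1 × 6 × 1 / 1000 = 848.5 kN → 0.75 × 848.5 = 636 kN.
Bearing (1.2 l_c t F_u ≤ 2.4 d t F_u): upper limit = 2.4·22·12·450 / 1000 = 285.1 kN.
  Edge l_c = 45 − 24/2 = 33 → r_n = 213.8 kN; interior l_c = 70 − 24 = 46 → r_n = 285.1 kN.
  R_n,bearing = 2·213.8 + 4·285.1 = 1568 kN → 0.75 × 1568 = 1180 kN.
Bolt shear governs: 636 kN.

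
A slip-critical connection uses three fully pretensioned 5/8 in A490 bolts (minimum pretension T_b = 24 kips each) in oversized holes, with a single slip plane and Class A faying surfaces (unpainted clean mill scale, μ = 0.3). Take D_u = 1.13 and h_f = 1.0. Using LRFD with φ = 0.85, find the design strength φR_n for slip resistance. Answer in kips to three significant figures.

R_n = μ · D_u · h_f · T_b · n_s · n_b = 0.3 × 1.13 × 1.0 × 24 × 1 × 3 = 24.41 kips.
Design strength φR_n = 0.85 × 24.41 = 20.7 kips.

20.7 kips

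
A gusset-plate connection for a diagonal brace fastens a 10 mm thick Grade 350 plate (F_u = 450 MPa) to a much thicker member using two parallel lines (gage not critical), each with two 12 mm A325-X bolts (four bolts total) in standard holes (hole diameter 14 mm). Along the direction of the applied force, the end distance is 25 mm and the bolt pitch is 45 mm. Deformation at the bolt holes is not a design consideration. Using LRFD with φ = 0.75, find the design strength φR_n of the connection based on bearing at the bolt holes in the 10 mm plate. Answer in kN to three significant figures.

425 kN

Per bolt r_n = 1.5 l_c t F_u ≤ 3.0 d t F_u; upper limit = 3.0 × 12 × 10 × 450 / 1000 = 162 kN.
Edge bolt: l_c = 25 − 14/2 = 18 mm → 1.5 × 18 × 10 × 450 / 1000 = 121.5 → r_n = 121.5 kN.
Interior bolts: l_c = 45 − 14 = 31 mm → 1.5 × 31 × 10 × 450 / 1000 = 209.2 → r_n = 162 kN.
R_n = 2 × 121.5 + 2 × 162 = 567 kN.
Design strength φR_n = 0.75 × 567 = 425 kN.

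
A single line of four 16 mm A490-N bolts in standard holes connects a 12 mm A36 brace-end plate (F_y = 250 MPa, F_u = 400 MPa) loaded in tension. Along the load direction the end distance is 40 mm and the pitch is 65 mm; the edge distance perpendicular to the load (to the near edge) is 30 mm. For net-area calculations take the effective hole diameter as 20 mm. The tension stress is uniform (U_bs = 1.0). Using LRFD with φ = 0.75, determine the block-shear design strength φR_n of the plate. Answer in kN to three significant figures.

Shear plane L_v = 40 + 3·65 = 235 mm; A_gv = 235 × 12 = 2820 mm².
A_nv = (235 − 3.5·20) × 12 = 1980 mm².
A_nt = (30 − 0.5·20) × 12 = 240 mm².
0.6 F_u A_nv = 475.2 kN; 0.6 F_y A_gv = 423 kN → shear yielding governs the shear term.
R_n = 423 + 1.0 × 400 × 240 / 1000 = 519 kN.
Design strength φR_n = 0.75 × 519 = 389 kN.

389 kN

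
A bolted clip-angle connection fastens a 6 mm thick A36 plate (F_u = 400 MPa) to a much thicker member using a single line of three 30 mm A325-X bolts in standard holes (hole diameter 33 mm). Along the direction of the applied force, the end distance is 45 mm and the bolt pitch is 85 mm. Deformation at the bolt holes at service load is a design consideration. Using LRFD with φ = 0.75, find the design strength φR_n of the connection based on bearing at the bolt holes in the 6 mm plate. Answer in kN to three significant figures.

286 kN

Per bolt r_n = 1.2 l_c t F_u ≤ 2.4 d t F_u; upper limit = 2.4 × 30 × 6 × 400 / 1000 = 172.8 kN.
Edge bolt: l_c = 45 − 33/2 = 28.5 mm → 1.2 × 28.5 × 6 × 400 / 1000 = 82.08 → r_n = 82.08 kN.
Interior bolts: l_c = 85 − 33 = 52 mm → 1.2 × 52 × 6 × 400 / 1000 = 149.8 → r_n = 149.8 kN.
R_n = 1 × 82.08 + 2 × 149.8 = 381.6 kN.
Design strength φR_n = 0.75 × 381.6 = 286 kN.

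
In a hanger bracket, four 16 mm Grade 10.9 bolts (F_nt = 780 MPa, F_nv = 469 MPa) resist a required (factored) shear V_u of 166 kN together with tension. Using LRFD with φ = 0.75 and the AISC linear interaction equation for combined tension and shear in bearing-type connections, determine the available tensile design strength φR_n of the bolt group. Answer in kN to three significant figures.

A_b = π·16²/4 = 201.1 mm²; f_rv = 166 × 1000 / (4 × 201.1) = 206.4 MPa.
F'_nt = 1.3 F_nt − (F_nt / φF_nv) f_rv = 1.3·780 − (780/(0.75·469))·206.4 = 556.3 MPa, capped at F_nt → F'_nt = 556.3 MPa.
R_n = F'_nt · A_b · n = 556.3 × 201.1 × 4 / 1000 = 447.4 kN.
Design strength φR_n = 0.75 × 447.4 = 336 kN.

336 kN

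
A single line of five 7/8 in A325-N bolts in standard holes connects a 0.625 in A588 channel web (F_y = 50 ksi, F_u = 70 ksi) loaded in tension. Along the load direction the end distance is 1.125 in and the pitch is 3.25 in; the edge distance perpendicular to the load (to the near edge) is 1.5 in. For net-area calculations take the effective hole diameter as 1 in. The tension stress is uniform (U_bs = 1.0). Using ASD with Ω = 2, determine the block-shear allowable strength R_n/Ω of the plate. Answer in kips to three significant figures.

Shear plane L_v = 1.125 + 4·3.25 = 14.12 in; A_gv = 14.12 × 0.625 = 8.828 in².
A_nv = (14.12 − 4.5·1) × 0.625 = 6.016 in².
A_nt = (1.5 − 0.5·1) × 0.625 = 0.625 in².
0.6 F_u A_nv = 252.7 kips; 0.6 F_y A_gv = 264.8 kips → shear rupture governs the shear term.
R_n = 252.7 + 1.0 × 70 × 0.625 = 296.4 kips.
Allowable strength R_n/Ω = 296.4 / 2 = 148 kips.

148 kips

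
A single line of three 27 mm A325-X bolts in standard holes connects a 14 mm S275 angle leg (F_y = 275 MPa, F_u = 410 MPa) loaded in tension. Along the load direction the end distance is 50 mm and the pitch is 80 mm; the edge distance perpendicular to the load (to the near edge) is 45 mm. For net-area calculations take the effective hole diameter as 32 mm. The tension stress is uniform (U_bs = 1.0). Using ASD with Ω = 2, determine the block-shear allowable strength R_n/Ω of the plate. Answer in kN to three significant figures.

307 kN

Shear plane L_v = 50 + 2·80 = 210 mm; A_gv = 210 × 14 = 2940 mm².
A_nv = (210 − 2.5·32) × 14 = 1820 mm².
A_nt = (45 − 0.5·32) × 14 = 406 mm².
0.6 F_u A_nv = 447.7 kN; 0.6 F_y A_gv = 485.1 kN → shear rupture governs the shear term.
R_n = 447.7 + 1.0 × 410 × 406 / 1000 = 614.2 kN.
Allowable strength R_n/Ω = 614.2 / 2 = 307 kN.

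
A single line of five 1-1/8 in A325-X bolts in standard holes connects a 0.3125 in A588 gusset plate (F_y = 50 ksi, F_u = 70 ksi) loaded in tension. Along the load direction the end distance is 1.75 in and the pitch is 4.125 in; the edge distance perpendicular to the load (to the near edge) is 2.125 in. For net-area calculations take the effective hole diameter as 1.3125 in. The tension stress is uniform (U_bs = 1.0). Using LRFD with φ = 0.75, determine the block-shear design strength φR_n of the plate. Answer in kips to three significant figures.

Shear plane L_v = 1.75 + 4·4.125 = 18.25 in; A_gv = 18.25 × 0.3125 = 5.703 in².
A_nv = (18.25 − 4.5·1.3125) × 0.3125 = 3.857 in².
A_nt = (2.125 − 0.5·1.3125) × 0.3125 = 0.459 in².
0.6 F_u A_nv = 162 kips; 0.6 F_y A_gv = 171.1 kips → shear rupture governs the shear term.
R_n = 162 + 1.0 × 70 × 0.459 = 194.1 kips.
Design strength φR_n = 0.75 × 194.1 = 146 kips.

146 kips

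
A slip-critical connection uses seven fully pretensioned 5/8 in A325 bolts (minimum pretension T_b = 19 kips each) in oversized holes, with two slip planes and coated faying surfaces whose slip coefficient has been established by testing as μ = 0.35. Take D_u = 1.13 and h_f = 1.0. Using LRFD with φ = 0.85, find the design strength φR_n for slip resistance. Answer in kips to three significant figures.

R_n = μ · D_u · h_f · T_b · n_s · n_b = 0.35 × 1.13 × 1.0 × 19 × 2 × 7 = 105.2 kips.
Design strength φR_n = 0.85 × 105.2 = 89.4 kips.

89.4 kips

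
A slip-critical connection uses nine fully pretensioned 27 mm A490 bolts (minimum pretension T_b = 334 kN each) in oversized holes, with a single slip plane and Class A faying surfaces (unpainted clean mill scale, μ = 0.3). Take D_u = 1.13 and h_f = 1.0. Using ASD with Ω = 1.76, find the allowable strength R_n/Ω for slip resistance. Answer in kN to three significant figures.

579 kN

R_n = μ · D_u · h_f · T_b · n_s · n_b = 0.3 × 1.13 × 1.0 × 334 × 1 × 9 = 1019 kN.
Allowable strength R_n/Ω = 1019 / 1.76 = 579 kN.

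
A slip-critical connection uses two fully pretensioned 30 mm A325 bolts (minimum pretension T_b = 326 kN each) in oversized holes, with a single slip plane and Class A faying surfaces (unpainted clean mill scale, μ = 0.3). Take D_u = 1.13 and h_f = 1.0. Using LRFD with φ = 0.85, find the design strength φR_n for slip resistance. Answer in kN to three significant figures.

188 kN

R_n = μ · D_u · h_f · T_b · n_s · n_b = 0.3 × 1.13 × 1.0 × 326 × 1 × 2 = 221 kN.
Design strength φR_n = 0.85 × 221 = 188 kN.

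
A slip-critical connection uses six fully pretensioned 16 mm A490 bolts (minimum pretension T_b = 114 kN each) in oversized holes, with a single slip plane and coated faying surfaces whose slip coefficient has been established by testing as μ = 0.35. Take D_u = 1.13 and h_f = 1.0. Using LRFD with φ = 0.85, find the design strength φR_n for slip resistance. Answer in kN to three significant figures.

R_n = μ · D_u · h_f · T_b · n_s · n_b = 0.35 × 1.13 × 1.0 × 114 × 1 × 6 = 270.5 kN.
Design strength φR_n = 0.85 × 270.5 = 230 kN.

230 kN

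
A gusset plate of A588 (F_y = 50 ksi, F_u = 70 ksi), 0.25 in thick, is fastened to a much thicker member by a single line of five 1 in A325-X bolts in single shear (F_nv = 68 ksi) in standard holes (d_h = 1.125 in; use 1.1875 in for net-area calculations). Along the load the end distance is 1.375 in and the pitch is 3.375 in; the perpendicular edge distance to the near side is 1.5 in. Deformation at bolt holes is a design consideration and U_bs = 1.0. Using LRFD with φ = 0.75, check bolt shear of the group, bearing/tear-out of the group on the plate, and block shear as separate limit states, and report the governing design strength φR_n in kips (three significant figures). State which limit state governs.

Bolt shear: A_b = π·1²/4 = 0.7854 in²; R_n = 68 × 0.7854 × 5 × 1 = 267 kips → 0.75 × 267 = 200 kips.
Bearing: edge l_c = 0.8125, r_n = 17.06 kips; interior l_c = 2.25, r_n = 42 kips; R_n = 17.06 + 4·42 = 185.1 kips → 139 kips.
Block shear: A_gv = 3.719, A_nv = 2.383, A_nt = 0.2266 in²; R_n = min(0.6F_uA_nv, 0.6F_yA_gv) + U_bs·F_u·A_nt = 115.9 kips → 87 kips.
Block shear governs: 87 kips.

87 kips (block shear governs)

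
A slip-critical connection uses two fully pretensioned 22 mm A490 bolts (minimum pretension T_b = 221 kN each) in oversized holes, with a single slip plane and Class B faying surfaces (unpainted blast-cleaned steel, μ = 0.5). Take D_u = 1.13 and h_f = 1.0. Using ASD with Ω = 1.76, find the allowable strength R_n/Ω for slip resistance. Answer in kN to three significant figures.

142 kN

R_n = μ · D_u · h_f · T_b · n_s · n_b = 0.5 × 1.13 × 1.0 × 221 × 1 × 2 = 249.7 kN.
Allowable strength R_n/Ω = 249.7 / 1.76 = 142 kN.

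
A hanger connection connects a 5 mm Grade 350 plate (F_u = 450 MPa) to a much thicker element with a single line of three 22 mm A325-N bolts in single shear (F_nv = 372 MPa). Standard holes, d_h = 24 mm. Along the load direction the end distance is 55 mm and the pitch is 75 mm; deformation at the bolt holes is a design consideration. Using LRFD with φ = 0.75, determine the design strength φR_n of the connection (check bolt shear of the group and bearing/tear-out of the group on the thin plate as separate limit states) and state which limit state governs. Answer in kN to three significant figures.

265 kN (bearing governs)

Bolt shear: A_b = π·22²/4 = 380.1 mm²; R_n = 372 × 380.1 × 3 × 1 / 1000 = 424.2 kN → 0.75 × 424.2 = 318 kN.
Bearing (1.2 l_c t F_u ≤ 2.4 d t F_u): upper limit = 2.4·22·5·450 / 1000 = 118.8 kN.
  Edge l_c = 55 − 24/2 = 43 → r_n = 116.1 kN; interior l_c = 75 − 24 = 51 → r_n = 118.8 kN.
  R_n,bearing = 1·116.1 + 2·118.8 = 353.7 kN → 0.75 × 353.7 = 265 kN.
Bearing governs: 265 kN.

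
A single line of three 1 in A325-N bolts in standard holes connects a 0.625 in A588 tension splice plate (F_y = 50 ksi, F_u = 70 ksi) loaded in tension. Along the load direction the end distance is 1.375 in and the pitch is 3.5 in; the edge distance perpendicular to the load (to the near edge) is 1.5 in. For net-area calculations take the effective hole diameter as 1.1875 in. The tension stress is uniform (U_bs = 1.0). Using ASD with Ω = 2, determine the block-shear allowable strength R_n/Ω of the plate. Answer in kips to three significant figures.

90.8 kips

Shear plane L_v = 1.375 + 2·3.5 = 8.375 in; A_gv = 8.375 × 0.625 = 5.234 in².
A_nv = (8.375 − 2.5·1.1875) × 0.625 = 3.379 in².
A_nt = (1.5 − 0.5·1.1875) × 0.625 = 0.5664 in².
0.6 F_u A_nv = 141.9 kips; 0.6 F_y A_gv = 157 kips → shear rupture governs the shear term.
R_n = 141.9 + 1.0 × 70 × 0.5664 = 181.6 kips.
Allowable strength R_n/Ω = 181.6 / 2 = 90.8 kips.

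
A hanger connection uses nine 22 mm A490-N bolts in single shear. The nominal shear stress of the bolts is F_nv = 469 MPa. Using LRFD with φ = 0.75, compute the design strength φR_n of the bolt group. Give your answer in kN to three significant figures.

1200 kN

A_b = π × 22² / 4 = 380.1 mm².
R_n = F_nv · A_b · n · n_s = 469 × 380.1 × 9 × 1 / 1000 = 1605 kN.
Design strength φR_n = 0.75 × 1605 = 1200 kN.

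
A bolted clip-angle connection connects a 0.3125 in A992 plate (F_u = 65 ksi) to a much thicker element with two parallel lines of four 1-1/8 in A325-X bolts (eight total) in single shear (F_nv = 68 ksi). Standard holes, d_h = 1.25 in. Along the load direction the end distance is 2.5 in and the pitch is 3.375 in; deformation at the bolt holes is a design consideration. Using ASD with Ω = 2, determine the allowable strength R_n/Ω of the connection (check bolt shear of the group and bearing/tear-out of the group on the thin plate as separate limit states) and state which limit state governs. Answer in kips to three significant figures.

Bolt shear: A_b = π·1.125²/4 = 0.994 in²; R_n = 68 × 0.994 × 8 × 1 = 540.7 kips → 540.7 / 2 = 270 kips.
Bearing (1.2 l_c t F_u ≤ 2.4 d t F_u): upper limit = 2.4·1.125·0.3125·65 = 54.84 kips.
  Edge l_c = 2.5 − 1.25/2 = 1.875 → r_n = 45.7 kips; interior l_c = 3.375 − 1.25 = 2.125 → r_n = 51.8 kips.
  R_n,bearing = 2·45.7 + 6·51.8 = 402.2 kips → 402.2 / 2 = 201 kips.
Bearing governs: 201 kips.

201 kips (bearing governs)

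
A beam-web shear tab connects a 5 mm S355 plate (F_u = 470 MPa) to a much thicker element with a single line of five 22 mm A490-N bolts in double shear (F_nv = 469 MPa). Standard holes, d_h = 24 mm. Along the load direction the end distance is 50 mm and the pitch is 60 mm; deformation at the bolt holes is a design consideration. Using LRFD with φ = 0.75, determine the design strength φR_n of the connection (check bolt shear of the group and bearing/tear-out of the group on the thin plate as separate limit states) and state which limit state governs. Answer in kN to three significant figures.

385 kN (bearing governs)

Bolt shear: A_b = π·22²/4 = 380.1 mm²; R_n = 469 × 380.1 × 5 × 2 / 1000 = 1783 kN → 0.75 × 1783 = 1340 kN.
Bearing (1.2 l_c t F_u ≤ 2.4 d t F_u): upper limit = 2.4·22·5·470 / 1000 = 124.1 kN.
  Edge l_c = 50 − 24/2 = 38 → r_n = 107.2 kN; interior l_c = 60 − 24 = 36 → r_n = 101.5 kN.
  R_n,bearing = 1·107.2 + 4·101.5 = 513.2 kN → 0.75 × 513.2 = 385 kN.
Bearing governs: 385 kN.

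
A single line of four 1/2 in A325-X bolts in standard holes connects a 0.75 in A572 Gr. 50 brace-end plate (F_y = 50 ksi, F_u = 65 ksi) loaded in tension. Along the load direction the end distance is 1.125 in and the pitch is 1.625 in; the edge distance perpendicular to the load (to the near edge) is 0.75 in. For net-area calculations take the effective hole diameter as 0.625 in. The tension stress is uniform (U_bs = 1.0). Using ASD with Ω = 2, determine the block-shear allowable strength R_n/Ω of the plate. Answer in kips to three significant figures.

66.4 kips

Shear plane L_v = 1.125 + 3·1.625 = 6 in; A_gv = 6 × 0.75 = 4.5 in².
A_nv = (6 − 3.5·0.625) × 0.75 = 2.859 in².
A_nt = (0.75 − 0.5·0.625) × 0.75 = 0.3281 in².
0.6 F_u A_nv = 111.5 kips; 0.6 F_y A_gv = 135 kips → shear rupture governs the shear term.
R_n = 111.5 + 1.0 × 65 × 0.3281 = 132.8 kips.
Allowable strength R_n/Ω = 132.8 / 2 = 66.4 kips.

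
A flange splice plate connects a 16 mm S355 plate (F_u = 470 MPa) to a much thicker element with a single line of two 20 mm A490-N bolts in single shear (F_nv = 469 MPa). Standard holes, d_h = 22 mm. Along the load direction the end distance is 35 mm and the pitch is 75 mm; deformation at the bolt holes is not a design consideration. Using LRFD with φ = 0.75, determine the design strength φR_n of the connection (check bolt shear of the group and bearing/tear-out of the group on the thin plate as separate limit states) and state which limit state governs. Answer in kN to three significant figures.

221 kN (bolt shear governs)

Bolt shear: A_b = π·20²/4 = 314.2 mm²; R_n = 469 × 314.2 × 2 × 1 / 1000 = 294.7 kN → 0.75 × 294.7 = 221 kN.
Bearing (1.5 l_c t F_u ≤ 3.0 d t F_u): upper limit = 3.0·20·16·470 / 1000 = 451.2 kN.
  Edge l_c = 35 − 22/2 = 24 → r_n = 270.7 kN; interior l_c = 75 − 22 = 53 → r_n = 451.2 kN.
  R_n,bearing = 1·270.7 + 1·451.2 = 721.9 kN → 0.75 × 721.9 = 541 kN.
Bolt shear governs: 221 kN.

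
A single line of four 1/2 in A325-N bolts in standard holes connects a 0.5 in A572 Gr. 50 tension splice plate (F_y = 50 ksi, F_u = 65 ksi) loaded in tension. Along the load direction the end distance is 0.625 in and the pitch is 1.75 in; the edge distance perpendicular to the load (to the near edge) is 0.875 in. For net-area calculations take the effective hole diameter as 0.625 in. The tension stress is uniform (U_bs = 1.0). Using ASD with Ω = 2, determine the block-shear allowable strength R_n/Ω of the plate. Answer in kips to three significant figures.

45.1 kips

Shear plane L_v = 0.625 + 3·1.75 = 5.875 in; A_gv = 5.875 × 0.5 = 2.938 in².
A_nv = (5.875 − 3.5·0.625) × 0.5 = 1.844 in².
A_nt = (0.875 − 0.5·0.625) × 0.5 = 0.2812 in².
0.6 F_u A_nv = 71.91 kips; 0.6 F_y A_gv = 88.12 kips → shear rupture governs the shear term.
R_n = 71.91 + 1.0 × 65 × 0.2812 = 90.19 kips.
Allowable strength R_n/Ω = 90.19 / 2 = 45.1 kips.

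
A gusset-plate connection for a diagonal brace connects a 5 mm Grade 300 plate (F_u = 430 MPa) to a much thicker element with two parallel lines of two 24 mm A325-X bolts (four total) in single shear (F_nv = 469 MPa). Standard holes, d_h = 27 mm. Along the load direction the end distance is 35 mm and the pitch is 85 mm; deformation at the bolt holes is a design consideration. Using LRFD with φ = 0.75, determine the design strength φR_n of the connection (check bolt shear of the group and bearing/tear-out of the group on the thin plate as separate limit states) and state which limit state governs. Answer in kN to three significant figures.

269 kN (bearing governs)

Bolt shear: A_b = π·24²/4 = 452.4 mm²; R_n = 469 × 452.4 × 4 × 1 / 1000 = 848.7 kN → 0.75 × 848.7 = 637 kN.
Bearing (1.2 l_c t F_u ≤ 2.4 d t F_u): upper limit = 2.4·24·5·430 / 1000 = 123.8 kN.
  Edge l_c = 35 − 27/2 = 21.5 → r_n = 55.47 kN; interior l_c = 85 − 27 = 58 → r_n = 123.8 kN.
  R_n,bearing = 2·55.47 + 2·123.8 = 358.6 kN → 0.75 × 358.6 = 269 kN.
Bearing governs: 269 kN.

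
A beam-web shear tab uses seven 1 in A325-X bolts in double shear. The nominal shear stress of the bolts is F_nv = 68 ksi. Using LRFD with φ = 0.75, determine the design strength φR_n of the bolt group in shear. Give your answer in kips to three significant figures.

561 kips

A_b = π × 1² / 4 = 0.7854 in².
R_n = F_nv · A_b · n · n_s = 68 × 0.7854 × 7 × 2 = 747.7 kips.
Design strength φR_n = 0.75 × 747.7 = 561 kips.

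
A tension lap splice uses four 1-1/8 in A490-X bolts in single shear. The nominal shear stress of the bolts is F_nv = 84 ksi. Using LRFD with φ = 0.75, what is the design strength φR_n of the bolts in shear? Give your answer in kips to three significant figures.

250 kips

A_b = π × 1.125² / 4 = 0.994 in².
R_n = F_nv · A_b · n · n_s = 84 × 0.994 × 4 × 1 = 334 kips.
Design strength φR_n = 0.75 × 334 = 250 kips.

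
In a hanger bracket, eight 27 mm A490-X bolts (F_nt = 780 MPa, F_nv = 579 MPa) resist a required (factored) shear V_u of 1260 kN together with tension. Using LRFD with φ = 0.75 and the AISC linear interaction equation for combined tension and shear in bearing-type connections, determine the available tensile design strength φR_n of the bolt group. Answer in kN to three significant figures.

A_b = π·27²/4 = 572.6 mm²; f_rv = 1260 × 1000 / (8 × 572.6) = 275.1 MPa.
F'_nt = 1.3 F_nt − (F_nt / φF_nv) f_rv = 1.3·780 − (780/(0.75·579))·275.1 = 519.9 MPa, capped at F_nt → F'_nt = 519.9 MPa.
R_n = F'_nt · A_b · n = 519.9 × 572.6 × 8 / 1000 = 2381 kN.
Design strength φR_n = 0.75 × 2381 = 1790 kN.

1790 kN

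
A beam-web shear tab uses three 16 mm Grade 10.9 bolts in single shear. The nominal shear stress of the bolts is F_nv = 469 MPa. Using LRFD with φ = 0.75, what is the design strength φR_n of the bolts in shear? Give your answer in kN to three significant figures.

A_b = π × 16² / 4 = 201.1 mm².
R_n = F_nv · A_b · n · n_s = 469 × 201.1 × 3 × 1 / 1000 = 282.9 kN.
Design strength φR_n = 0.75 × 282.9 = 212 kN.

212 kN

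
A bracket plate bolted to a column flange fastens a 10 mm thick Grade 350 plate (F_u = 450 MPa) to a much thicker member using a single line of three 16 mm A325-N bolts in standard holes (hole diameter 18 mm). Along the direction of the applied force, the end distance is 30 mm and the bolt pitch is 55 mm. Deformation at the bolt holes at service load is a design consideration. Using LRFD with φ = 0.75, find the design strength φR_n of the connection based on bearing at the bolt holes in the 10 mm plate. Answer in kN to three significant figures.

344 kN

Per bolt r_n = 1.2 l_c t F_u ≤ 2.4 d t F_u; upper limit = 2.4 × 16 × 10 × 450 / 1000 = 172.8 kN.
Edge bolt: l_c = 30 − 18/2 = 21 mm → 1.2 × 21 × 10 × 450 / 1000 = 113.4 → r_n = 113.4 kN.
Interior bolts: l_c = 55 − 18 = 37 mm → 1.2 × 37 × 10 × 450 / 1000 = 199.8 → r_n = 172.8 kN.
R_n = 1 × 113.4 + 2 × 172.8 = 459 kN.
Design strength φR_n = 0.75 × 459 = 344 kN.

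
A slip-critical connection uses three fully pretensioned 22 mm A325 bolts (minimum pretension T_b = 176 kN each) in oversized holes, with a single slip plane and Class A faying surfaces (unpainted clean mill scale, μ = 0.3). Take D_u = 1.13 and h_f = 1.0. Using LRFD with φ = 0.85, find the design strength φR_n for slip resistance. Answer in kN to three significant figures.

152 kN

R_n = μ · D_u · h_f · T_b · n_s · n_b = 0.3 × 1.13 × 1.0 × 176 × 1 × 3 = 179 kN.
Design strength φR_n = 0.85 × 179 = 152 kN.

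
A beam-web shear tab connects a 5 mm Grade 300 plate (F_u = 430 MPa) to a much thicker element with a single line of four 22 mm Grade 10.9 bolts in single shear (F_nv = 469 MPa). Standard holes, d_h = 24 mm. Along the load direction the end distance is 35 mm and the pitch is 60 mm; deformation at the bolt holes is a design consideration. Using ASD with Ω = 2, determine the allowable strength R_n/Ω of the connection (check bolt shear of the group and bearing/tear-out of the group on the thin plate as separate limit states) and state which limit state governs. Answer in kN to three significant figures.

169 kN (bearing governs)

Bolt shear: A_b = π·22²/4 = 380.1 mm²; R_n = 469 × 380.1 × 4 × 1 / 1000 = 713.1 kN → 713.1 / 2 = 357 kN.
Bearing (1.2 l_c t F_u ≤ 2.4 d t F_u): upper limit = 2.4·22·5·430 / 1000 = 113.5 kN.
  Edge l_c = 35 − 24/2 = 23 → r_n = 59.34 kN; interior l_c = 60 − 24 = 36 → r_n = 92.88 kN.
  R_n,bearing = 1·59.34 + 3·92.88 = 338 kN → 338 / 2 = 169 kN.
Bearing governs: 169 kN.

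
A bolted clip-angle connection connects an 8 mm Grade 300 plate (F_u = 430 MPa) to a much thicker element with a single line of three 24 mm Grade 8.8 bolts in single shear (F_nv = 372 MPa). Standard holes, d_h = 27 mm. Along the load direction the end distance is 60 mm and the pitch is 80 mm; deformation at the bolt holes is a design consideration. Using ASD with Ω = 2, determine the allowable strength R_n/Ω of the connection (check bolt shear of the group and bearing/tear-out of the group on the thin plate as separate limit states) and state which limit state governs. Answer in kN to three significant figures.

Bolt shear: A_b = π·24²/4 = 452.4 mm²; R_n = 372 × 452.4 × 3 × 1 / 1000 = 504.9 kN → 504.9 / 2 = 252 kN.
Bearing (1.2 l_c t F_u ≤ 2.4 d t F_u): upper limit = 2.4·24·8·430 / 1000 = 198.1 kN.
  Edge l_c = 60 − 27/2 = 46.5 → r_n = 192 kN; interior l_c = 80 − 27 = 53 → r_n = 198.1 kN.
  R_n,bearing = 1·192 + 2·198.1 = 588.2 kN → 588.2 / 2 = 294 kN.
Bolt shear governs: 252 kN.

252 kN (bolt shear governs)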